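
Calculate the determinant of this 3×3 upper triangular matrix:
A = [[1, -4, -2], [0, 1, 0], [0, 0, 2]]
2

The determinant of a triangular matrix is the product of its diagonal entries (the off-diagonal entries above the diagonal do not affect it).
det(A) = (1) * (1) * (2) = 2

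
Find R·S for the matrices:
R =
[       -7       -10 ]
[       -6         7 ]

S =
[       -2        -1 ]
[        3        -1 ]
RS =
[      -16        17 ]
[       33        -1 ]

Matrix multiplication: (RS)[i][j] = sum over k of R[i][k] * S[k][j].
  (RS)[0][0] = (-7)*(-2) + (-10)*(3) = -16
  (RS)[0][1] = (-7)*(-1) + (-10)*(-1) = 17
  (RS)[1][0] = (-6)*(-2) + (7)*(3) = 33
  (RS)[1][1] = (-6)*(-1) + (7)*(-1) = -1
RS =
[      -16        17 ]
[       33        -1 ]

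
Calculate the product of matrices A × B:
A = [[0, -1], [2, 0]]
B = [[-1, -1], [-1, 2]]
[[1, -2], [-2, -2]]

Matrix multiplication:
C[0][0] = 0×-1 + -1×-1 = 1
C[0][1] = 0×-1 + -1×2 = -2
C[1][0] = 2×-1 + 0×-1 = -2
C[1][1] = 2×-1 + 0×2 = -2
Result: [[1, -2], [-2, -2]]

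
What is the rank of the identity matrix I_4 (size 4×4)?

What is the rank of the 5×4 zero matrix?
rank(I_4) = 4, rank(0) = 0

The identity I_4 has 4 columns that are the standard basis vectors e_1, …, e_4. These are linearly independent, so all 4 columns are pivots and rank(I_4) = 4.
The 5×4 zero matrix has every entry zero, so every row is the zero row and there are no pivots; rank(0) = 0.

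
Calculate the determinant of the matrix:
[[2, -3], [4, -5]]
2

For a 2×2 matrix [[a, b], [c, d]], det = ad - bc
det = (2)(-5) - (-3)(4) = -10 - -12 = 2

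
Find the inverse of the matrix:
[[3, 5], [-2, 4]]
[[2/11, -5/22], [1/11, 3/22]]

For [[a,b],[c,d]], inverse = (1/det)·[[d,-b],[-c,a]]
det = 3·4 - 5·-2 = 22
Inverse = (1/22)·[[4, -5], [2, 3]]
        = [[2/11, -5/22], [1/11, 3/22]]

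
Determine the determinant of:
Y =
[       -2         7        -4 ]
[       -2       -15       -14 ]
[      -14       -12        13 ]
det(Y) = 3024

Expand along row 0 (cofactor expansion): det(Y) = a*(e*i - f*h) - b*(d*i - f*g) + c*(d*h - e*g), where the 3×3 is [[a, b, c], [d, e, f], [g, h, i]].
Minor M_00 = (-15)*(13) - (-14)*(-12) = -195 - 168 = -363.
Minor M_01 = (-2)*(13) - (-14)*(-14) = -26 - 196 = -222.
Minor M_02 = (-2)*(-12) - (-15)*(-14) = 24 - 210 = -186.
det(Y) = (-2)*(-363) - (7)*(-222) + (-4)*(-186) = 726 + 1554 + 744 = 3024.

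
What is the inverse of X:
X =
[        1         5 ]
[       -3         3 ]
det(X) = 18
X⁻¹ =
[      1/6     -5/18 ]
[      1/6      1/18 ]

For a 2×2 matrix X = [[a, b], [c, d]] with det(X) ≠ 0, X⁻¹ = (1/det(X)) * [[d, -b], [-c, a]].
det(X) = (1)*(3) - (5)*(-3) = 3 + 15 = 18.
X⁻¹ = (1/18) * [[3, -5], [3, 1]].
Dividing each entry by 18 and reducing:
X⁻¹ =
[      1/6     -5/18 ]
[      1/6      1/18 ]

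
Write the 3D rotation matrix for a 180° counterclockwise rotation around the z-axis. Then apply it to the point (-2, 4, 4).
R = [[-1, 0, 0], [0, -1, 0], [0, 0, 1]]; R·(-2, 4, 4) = (2, -4, 4)

Rotation matrix for 180° around z-axis:
cos(180°) = -1, sin(180°) = 0
R = [[-1, 0, 0], [0, -1, 0], [0, 0, 1]]
Apply to (-2, 4, 4): R·[-2, 4, 4]ᵀ = (2, -4, 4)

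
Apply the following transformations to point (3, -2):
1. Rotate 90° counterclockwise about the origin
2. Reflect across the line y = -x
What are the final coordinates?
(-3, -2)

Step 1: Rotate 90° → (2, 3)
Step 2: Reflect across the line y = -x → (-3, -2)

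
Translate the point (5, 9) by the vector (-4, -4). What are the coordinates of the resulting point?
(1, 5)

Translation by (-4, -4):
x' = 5 + -4 = 1
y' = 9 + -4 = 5
Homogeneous matrix: [[1, 0, -4], [0, 1, -4], [0, 0, 1]]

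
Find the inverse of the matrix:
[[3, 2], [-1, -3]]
[[3/7, 2/7], [-1/7, -3/7]]

For [[a,b],[c,d]], inverse = (1/det)·[[d,-b],[-c,a]]
det = 3·-3 - 2·-1 = -7
Inverse = (1/-7)·[[-3, -2], [1, 3]]
        = [[3/7, 2/7], [-1/7, -3/7]]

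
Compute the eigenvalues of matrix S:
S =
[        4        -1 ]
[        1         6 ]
λ = 5, 5

Solve det(S - λI) = 0. For a 2×2 matrix the characteristic equation is λ² - (trace)λ + det = 0.
trace(S) = a + d = 4 + 6 = 10.
det(S) = a*d - b*c = (4)*(6) - (-1)*(1) = 24 + 1 = 25.
Characteristic equation: λ² - (10)λ + (25) = 0.
Discriminant = (10)² - 4*(25) = 100 - 100 = 0.
λ = (10 ± √0) / 2 = (10 ± 0) / 2 = 5, 5.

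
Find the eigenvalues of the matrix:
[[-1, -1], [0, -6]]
λ = -6 and λ = -1

Characteristic equation: det(A - λI) = 0
λ² - (trace)λ + (det) = 0
λ² - (-7)λ + (6) = 0
λ² + 7λ + 6 = 0
Solving: λ = -6, -1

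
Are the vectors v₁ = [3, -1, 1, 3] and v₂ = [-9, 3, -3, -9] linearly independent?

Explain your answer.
No, linearly dependent (v₂ = -3·v₁)

Check whether there is a scalar k with v₂ = k·v₁.
Comparing components, k = -3 satisfies -3·[3, -1, 1, 3] = [-9, 3, -3, -9].
Since v₂ is a scalar multiple of v₁, the two vectors are linearly dependent.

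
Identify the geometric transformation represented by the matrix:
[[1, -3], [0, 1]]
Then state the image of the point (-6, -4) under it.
horizontal shear with factor -3; image of (-6, -4) is (6, -4)

The matrix [[1, k], [0, 1]] sends (x, y) to (x + -3y, y), leaving the y-coordinate fixed: a horizontal shear.
The matrix [[1, -3], [0, 1]] represents: horizontal shear with factor -3.
Applying it to (-6, -4): [1·-6 + -3·-4, 0·-6 + 1·-4] = (6, -4).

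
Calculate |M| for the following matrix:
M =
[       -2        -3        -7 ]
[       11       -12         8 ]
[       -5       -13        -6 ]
det(M) = 991

Expand along row 0 (cofactor expansion): det(M) = a*(e*i - f*h) - b*(d*i - f*g) + c*(d*h - e*g), where the 3×3 is [[a, b, c], [d, e, f], [g, h, i]].
Minor M_00 = (-12)*(-6) - (8)*(-13) = 72 + 104 = 176.
Minor M_01 = (11)*(-6) - (8)*(-5) = -66 + 40 = -26.
Minor M_02 = (11)*(-13) - (-12)*(-5) = -143 - 60 = -203.
det(M) = (-2)*(176) - (-3)*(-26) + (-7)*(-203) = -352 - 78 + 1421 = 991.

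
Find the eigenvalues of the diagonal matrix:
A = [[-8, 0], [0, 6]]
λ₁ = -8, λ₂ = 6

The characteristic polynomial of A is det(A - λI) = (-8 - λ)(6 - λ) = 0.
The roots are λ = -8 and λ = 6, so the eigenvalues are the diagonal entries.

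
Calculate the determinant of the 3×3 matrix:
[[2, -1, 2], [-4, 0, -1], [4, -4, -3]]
40

Expansion along first row:
det = 2·det([[0,-1],[-4,-3]]) - -1·det([[-4,-1],[4,-3]]) + 2·det([[-4,0],[4,-4]])
    = 2·(0·-3 - -1·-4) - -1·(-4·-3 - -1·4) + 2·(-4·-4 - 0·4)
    = 2·-4 - -1·16 + 2·16
    = -8 + 16 + 32 = 40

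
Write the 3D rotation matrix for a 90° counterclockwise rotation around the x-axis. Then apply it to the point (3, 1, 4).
R = [[1, 0, 0], [0, 0, -1], [0, 1, 0]]; R·(3, 1, 4) = (3, -4, 1)

Rotation matrix for 90° around x-axis:
cos(90°) = 0, sin(90°) = 1
R = [[1, 0, 0], [0, 0, -1], [0, 1, 0]]
Apply to (3, 1, 4): R·[3, 1, 4]ᵀ = (3, -4, 1)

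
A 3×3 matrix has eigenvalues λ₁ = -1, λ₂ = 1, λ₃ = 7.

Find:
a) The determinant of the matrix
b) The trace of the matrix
det = -7, trace = 7

Two standard eigenvalue identities:
- det(A) equals the product of the eigenvalues (counted with multiplicity).
- trace(A) equals the sum of the eigenvalues.
det(A) = (-1)*(1)*(7) = -7.
trace(A) = -1 + 1 + 7 = 7.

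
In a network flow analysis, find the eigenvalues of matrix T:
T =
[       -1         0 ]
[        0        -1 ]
λ = -1, -1

Solve det(T - λI) = 0. For a 2×2 matrix the characteristic equation is λ² - (trace)λ + det = 0.
trace(T) = a + d = -1 - 1 = -2.
det(T) = a*d - b*c = (-1)*(-1) - (0)*(0) = 1 - 0 = 1.
Characteristic equation: λ² - (-2)λ + (1) = 0.
Discriminant = (-2)² - 4*(1) = 4 - 4 = 0.
λ = (-2 ± √0) / 2 = (-2 ± 0) / 2 = -1, -1.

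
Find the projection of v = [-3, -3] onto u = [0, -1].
[0, -3]

The projection of v onto u is proj_u(v) = ((v·u) / (u·u)) · u.
v·u = (-3)*(0) + (-3)*(-1) = 3.
u·u = (0)*(0) + (-1)*(-1) = 1.
coefficient = 3 / 1 = 3.
proj_u(v) = 3 · [0, -1] = [0, -3].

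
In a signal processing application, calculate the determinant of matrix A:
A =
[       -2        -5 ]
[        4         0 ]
det(A) = 20

For a 2×2 matrix [[a, b], [c, d]], det = a*d - b*c.
det(A) = (-2)*(0) - (-5)*(4) = 0 + 20 = 20.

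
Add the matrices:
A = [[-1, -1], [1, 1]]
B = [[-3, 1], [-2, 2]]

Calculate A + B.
[[-4, 0], [-1, 3]]

Add corresponding elements:
(-1)+(-3)=-4
(-1)+(1)=0
(1)+(-2)=-1
(1)+(2)=3
A + B = [[-4, 0], [-1, 3]]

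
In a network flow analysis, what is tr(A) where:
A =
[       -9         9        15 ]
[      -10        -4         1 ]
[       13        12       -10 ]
tr(A) = -9 - 4 - 10 = -23

The trace of a square matrix is the sum of its diagonal entries.
Diagonal entries of A: A[0][0] = -9, A[1][1] = -4, A[2][2] = -10.
tr(A) = -9 - 4 - 10 = -23.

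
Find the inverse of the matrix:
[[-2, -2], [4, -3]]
[[-3/14, 1/7], [-2/7, -1/7]]

For [[a,b],[c,d]], inverse = (1/det)·[[d,-b],[-c,a]]
det = -2·-3 - -2·4 = 14
Inverse = (1/14)·[[-3, 2], [-4, -2]]
        = [[-3/14, 1/7], [-2/7, -1/7]]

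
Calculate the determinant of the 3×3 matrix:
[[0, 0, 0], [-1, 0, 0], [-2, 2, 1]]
0

Expansion along first row:
det = 0·det([[0,0],[2,1]]) - 0·det([[-1,0],[-2,1]]) + 0·det([[-1,0],[-2,2]])
    = 0·(0·1 - 0·2) - 0·(-1·1 - 0·-2) + 0·(-1·2 - 0·-2)
    = 0·0 - 0·-1 + 0·-2
    = 0 + 0 + 0 = 0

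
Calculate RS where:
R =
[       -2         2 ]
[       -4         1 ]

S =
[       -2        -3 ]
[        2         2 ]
RS =
[        8        10 ]
[       10        14 ]

Matrix multiplication: (RS)[i][j] = sum over k of R[i][k] * S[k][j].
  (RS)[0][0] = (-2)*(-2) + (2)*(2) = 8
  (RS)[0][1] = (-2)*(-3) + (2)*(2) = 10
  (RS)[1][0] = (-4)*(-2) + (1)*(2) = 10
  (RS)[1][1] = (-4)*(-3) + (1)*(2) = 14
RS =
[        8        10 ]
[       10        14 ]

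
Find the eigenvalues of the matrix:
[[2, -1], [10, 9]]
λ = 4 and λ = 7

Characteristic equation: det(A - λI) = 0
λ² - (trace)λ + (det) = 0
λ² - (11)λ + (28) = 0
λ² - 11λ + 28 = 0
Solving: λ = 4, 7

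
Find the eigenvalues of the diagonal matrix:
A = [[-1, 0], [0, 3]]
λ₁ = -1, λ₂ = 3

The characteristic polynomial of A is det(A - λI) = (-1 - λ)(3 - λ) = 0.
The roots are λ = -1 and λ = 3, so the eigenvalues are the diagonal entries.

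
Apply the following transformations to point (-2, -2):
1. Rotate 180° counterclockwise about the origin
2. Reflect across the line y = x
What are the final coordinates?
(2, 2)

Step 1: Rotate 180° → (2, 2)
Step 2: Reflect across the line y = x → (2, 2)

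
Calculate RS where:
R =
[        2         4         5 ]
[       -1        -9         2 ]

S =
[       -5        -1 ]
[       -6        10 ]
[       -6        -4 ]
RS =
[      -64        18 ]
[       47       -97 ]

Matrix multiplication: (RS)[i][j] = sum over k of R[i][k] * S[k][j].
  (RS)[0][0] = (2)*(-5) + (4)*(-6) + (5)*(-6) = -64
  (RS)[0][1] = (2)*(-1) + (4)*(10) + (5)*(-4) = 18
  (RS)[1][0] = (-1)*(-5) + (-9)*(-6) + (2)*(-6) = 47
  (RS)[1][1] = (-1)*(-1) + (-9)*(10) + (2)*(-4) = -97
RS =
[      -64        18 ]
[       47       -97 ]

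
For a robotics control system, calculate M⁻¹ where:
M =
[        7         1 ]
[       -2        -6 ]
det(M) = -40
M⁻¹ =
[     3/20      1/40 ]
[    -1/20     -7/40 ]

For a 2×2 matrix M = [[a, b], [c, d]] with det(M) ≠ 0, M⁻¹ = (1/det(M)) * [[d, -b], [-c, a]].
det(M) = (7)*(-6) - (1)*(-2) = -42 + 2 = -40.
M⁻¹ = (1/-40) * [[-6, -1], [2, 7]].
Dividing each entry by -40 and reducing:
M⁻¹ =
[     3/20      1/40 ]
[    -1/20     -7/40 ]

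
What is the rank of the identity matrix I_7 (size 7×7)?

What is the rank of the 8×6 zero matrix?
rank(I_7) = 7, rank(0) = 0

The identity I_7 has 7 columns that are the standard basis vectors e_1, …, e_7. These are linearly independent, so all 7 columns are pivots and rank(I_7) = 7.
The 8×6 zero matrix has every entry zero, so every row is the zero row and there are no pivots; rank(0) = 0.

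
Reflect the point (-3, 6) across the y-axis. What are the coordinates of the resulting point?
(3, 6)

Reflection across y-axis: (-3, 6) → (3, 6)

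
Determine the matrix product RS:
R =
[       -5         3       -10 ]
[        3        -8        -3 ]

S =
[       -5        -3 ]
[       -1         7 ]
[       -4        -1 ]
RS =
[       62        46 ]
[        5       -62 ]

Matrix multiplication: (RS)[i][j] = sum over k of R[i][k] * S[k][j].
  (RS)[0][0] = (-5)*(-5) + (3)*(-1) + (-10)*(-4) = 62
  (RS)[0][1] = (-5)*(-3) + (3)*(7) + (-10)*(-1) = 46
  (RS)[1][0] = (3)*(-5) + (-8)*(-1) + (-3)*(-4) = 5
  (RS)[1][1] = (3)*(-3) + (-8)*(7) + (-3)*(-1) = -62
RS =
[       62        46 ]
[        5       -62 ]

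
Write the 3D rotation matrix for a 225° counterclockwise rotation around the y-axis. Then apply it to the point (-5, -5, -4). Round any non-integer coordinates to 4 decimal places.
R = [[-√2/2, 0, -√2/2], [0, 1, 0], [√2/2, 0, -√2/2]]; R·(-5, -5, -4) = (6.3640, -5.0000, -0.7071)

Rotation matrix for 225° around y-axis:
cos(225°) = -√2/2, sin(225°) = -√2/2
R = [[-√2/2, 0, -√2/2], [0, 1, 0], [√2/2, 0, -√2/2]]
Apply to (-5, -5, -4): R·[-5, -5, -4]ᵀ = (6.3640, -5.0000, -0.7071)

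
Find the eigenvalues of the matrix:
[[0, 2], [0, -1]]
λ = -1 and λ = 0

Characteristic equation: det(A - λI) = 0
λ² - (trace)λ + (det) = 0
λ² - (-1)λ + (0) = 0
λ² + 1λ + 0 = 0
Solving: λ = -1, 0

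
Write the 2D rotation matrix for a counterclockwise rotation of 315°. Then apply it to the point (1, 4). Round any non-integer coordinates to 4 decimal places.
R = [[√2/2, √2/2], [-√2/2, √2/2]]; R·(1, 4) = (3.5355, 2.1213)

Rotation matrix formula: R(θ) = [[cos θ, -sin θ], [sin θ, cos θ]]
For θ = 315°:
cos(315°) = √2/2
sin(315°) = -√2/2
R = [[√2/2, √2/2], [-√2/2, √2/2]]
Apply to (1, 4): [√2/2·1 + (√2/2)·4, -√2/2·1 + √2/2·4] = (3.5355, 2.1213)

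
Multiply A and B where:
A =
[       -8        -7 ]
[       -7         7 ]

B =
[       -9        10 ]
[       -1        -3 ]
AB =
[       79       -59 ]
[       56       -91 ]

Matrix multiplication: (AB)[i][j] = sum over k of A[i][k] * B[k][j].
  (AB)[0][0] = (-8)*(-9) + (-7)*(-1) = 79
  (AB)[0][1] = (-8)*(10) + (-7)*(-3) = -59
  (AB)[1][0] = (-7)*(-9) + (7)*(-1) = 56
  (AB)[1][1] = (-7)*(10) + (7)*(-3) = -91
AB =
[       79       -59 ]
[       56       -91 ]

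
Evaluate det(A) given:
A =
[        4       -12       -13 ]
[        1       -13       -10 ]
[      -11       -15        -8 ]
det(A) = 454

Expand along row 0 (cofactor expansion): det(A) = a*(e*i - f*h) - b*(d*i - f*g) + c*(d*h - e*g), where the 3×3 is [[a, b, c], [d, e, f], [g, h, i]].
Minor M_00 = (-13)*(-8) - (-10)*(-15) = 104 - 150 = -46.
Minor M_01 = (1)*(-8) - (-10)*(-11) = -8 - 110 = -118.
Minor M_02 = (1)*(-15) - (-13)*(-11) = -15 - 143 = -158.
det(A) = (4)*(-46) - (-12)*(-118) + (-13)*(-158) = -184 - 1416 + 2054 = 454.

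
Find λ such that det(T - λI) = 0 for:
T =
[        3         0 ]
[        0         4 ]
λ = 3, 4

Solve det(T - λI) = 0. For a 2×2 matrix the characteristic equation is λ² - (trace)λ + det = 0.
trace(T) = a + d = 3 + 4 = 7.
det(T) = a*d - b*c = (3)*(4) - (0)*(0) = 12 - 0 = 12.
Characteristic equation: λ² - (7)λ + (12) = 0.
Discriminant = (7)² - 4*(12) = 49 - 48 = 1.
λ = (7 ± √1) / 2 = (7 ± 1) / 2 = 3, 4.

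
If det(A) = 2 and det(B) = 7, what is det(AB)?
14

Use the multiplicative property of determinants: det(AB) = det(A)*det(B).
det(AB) = (2)*(7) = 14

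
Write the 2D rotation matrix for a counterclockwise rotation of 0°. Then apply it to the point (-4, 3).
R = [[1, 0], [0, 1]]; R·(-4, 3) = (-4, 3)

Rotation matrix formula: R(θ) = [[cos θ, -sin θ], [sin θ, cos θ]]
For θ = 0°:
cos(0°) = 1
sin(0°) = 0
R = [[1, 0], [0, 1]]
Apply to (-4, 3): [1·-4 + (0)·3, 0·-4 + 1·3] = (-4, 3)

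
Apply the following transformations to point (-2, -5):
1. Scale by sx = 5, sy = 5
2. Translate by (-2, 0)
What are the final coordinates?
(-12, -25)

Step 1: Scale (-2, -5) by (sx, sy) = (5, 5) → (-10, -25)
Step 2: Translate by (-2, 0) → (-12, -25)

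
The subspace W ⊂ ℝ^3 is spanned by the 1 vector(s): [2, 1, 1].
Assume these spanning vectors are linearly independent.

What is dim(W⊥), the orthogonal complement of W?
dim(W⊥) = 2

For any subspace W of ℝ^n, dim(W) + dim(W⊥) = n (the whole-space dimension).
Here the given 1 vectors are linearly independent, so dim(W) = 1.
Thus dim(W⊥) = n - dim(W) = 3 - 1 = 2.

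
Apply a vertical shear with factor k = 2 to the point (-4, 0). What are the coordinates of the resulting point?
(-4, -8)

Shear matrix for vertical shear with factor k = 2:
[[1, 0], [2, 1]]
Result: (-4, 0) → (-4, -8)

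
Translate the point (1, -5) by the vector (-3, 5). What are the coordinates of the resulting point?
(-2, 0)

Translation by (-3, 5):
x' = 1 + -3 = -2
y' = -5 + 5 = 0
Homogeneous matrix: [[1, 0, -3], [0, 1, 5], [0, 0, 1]]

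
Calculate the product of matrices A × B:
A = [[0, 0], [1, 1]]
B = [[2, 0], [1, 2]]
[[0, 0], [3, 2]]

Matrix multiplication:
C[0][0] = 0×2 + 0×1 = 0
C[0][1] = 0×0 + 0×2 = 0
C[1][0] = 1×2 + 1×1 = 3
C[1][1] = 1×0 + 1×2 = 2
Result: [[0, 0], [3, 2]]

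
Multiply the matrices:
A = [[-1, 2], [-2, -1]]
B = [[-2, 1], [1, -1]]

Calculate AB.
[[4, -3], [3, -1]]

Each entry (i,j) of AB = sum over k of A[i][k]*B[k][j].
(AB)[0][0] = (-1)*(-2) + (2)*(1) = 4
(AB)[0][1] = (-1)*(1) + (2)*(-1) = -3
(AB)[1][0] = (-2)*(-2) + (-1)*(1) = 3
(AB)[1][1] = (-2)*(1) + (-1)*(-1) = -1
AB = [[4, -3], [3, -1]]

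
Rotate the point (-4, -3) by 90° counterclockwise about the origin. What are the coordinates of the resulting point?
(3, -4)

Rotation matrix R(θ) = [[cos θ, -sin θ], [sin θ, cos θ]]; for θ = 90°:
R = [[0, -1], [1, 0]]
Result: R × [-4, -3]ᵀ = [0·-4 + (-1)·-3, 1·-4 + (0)·-3]ᵀ = (3, -4)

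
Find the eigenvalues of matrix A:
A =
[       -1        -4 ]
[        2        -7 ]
λ = -5, -3

Solve det(A - λI) = 0. For a 2×2 matrix the characteristic equation is λ² - (trace)λ + det = 0.
trace(A) = a + d = -1 - 7 = -8.
det(A) = a*d - b*c = (-1)*(-7) - (-4)*(2) = 7 + 8 = 15.
Characteristic equation: λ² - (-8)λ + (15) = 0.
Discriminant = (-8)² - 4*(15) = 64 - 60 = 4.
λ = (-8 ± √4) / 2 = (-8 ± 2) / 2 = -5, -3.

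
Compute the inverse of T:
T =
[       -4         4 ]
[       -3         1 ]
det(T) = 8
T⁻¹ =
[      1/8      -1/2 ]
[      3/8      -1/2 ]

For a 2×2 matrix T = [[a, b], [c, d]] with det(T) ≠ 0, T⁻¹ = (1/det(T)) * [[d, -b], [-c, a]].
det(T) = (-4)*(1) - (4)*(-3) = -4 + 12 = 8.
T⁻¹ = (1/8) * [[1, -4], [3, -4]].
Dividing each entry by 8 and reducing:
T⁻¹ =
[      1/8      -1/2 ]
[      3/8      -1/2 ]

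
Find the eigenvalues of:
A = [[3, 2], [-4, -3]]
λ = -1, 1

Solve det(A - λI) = 0. For a 2×2 matrix this is λ² - (trace)λ + det = 0.
trace(A) = 3 - 3 = 0.
det(A) = (3)*(-3) - (2)*(-4) = -9 + 8 = -1.
Characteristic equation: λ² - (0)λ + (-1) = 0.
Discriminant: (0)² - 4*(-1) = 0 + 4 = 4.
Roots: λ = (0 ± √4) / 2 = -1, 1.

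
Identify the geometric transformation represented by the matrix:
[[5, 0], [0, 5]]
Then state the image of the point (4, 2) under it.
uniform scaling by factor 5; image of (4, 2) is (20, 10)

This is a diagonal matrix with equal entries 5, so it scales both axes by the same factor 5.
The matrix [[5, 0], [0, 5]] represents: uniform scaling by factor 5.
Applying it to (4, 2): [5·4 + 0·2, 0·4 + 5·2] = (20, 10).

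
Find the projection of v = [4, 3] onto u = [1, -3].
[-1/2, 3/2]

The projection of v onto u is proj_u(v) = ((v·u) / (u·u)) · u.
v·u = (4)*(1) + (3)*(-3) = -5.
u·u = (1)*(1) + (-3)*(-3) = 10.
coefficient = -5 / 10 = -1/2.
proj_u(v) = -1/2 · [1, -3] = [-1/2, 3/2].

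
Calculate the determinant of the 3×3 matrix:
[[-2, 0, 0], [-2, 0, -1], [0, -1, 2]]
2

Expansion along first row:
det = -2·det([[0,-1],[-1,2]]) - 0·det([[-2,-1],[0,2]]) + 0·det([[-2,0],[0,-1]])
    = -2·(0·2 - -1·-1) - 0·(-2·2 - -1·0) + 0·(-2·-1 - 0·0)
    = -2·-1 - 0·-4 + 0·2
    = 2 + 0 + 0 = 2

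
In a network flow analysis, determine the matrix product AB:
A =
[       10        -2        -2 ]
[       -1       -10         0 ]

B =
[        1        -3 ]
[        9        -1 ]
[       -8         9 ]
AB =
[        8       -46 ]
[      -91        13 ]

Matrix multiplication: (AB)[i][j] = sum over k of A[i][k] * B[k][j].
  (AB)[0][0] = (10)*(1) + (-2)*(9) + (-2)*(-8) = 8
  (AB)[0][1] = (10)*(-3) + (-2)*(-1) + (-2)*(9) = -46
  (AB)[1][0] = (-1)*(1) + (-10)*(9) + (0)*(-8) = -91
  (AB)[1][1] = (-1)*(-3) + (-10)*(-1) + (0)*(9) = 13
AB =
[        8       -46 ]
[      -91        13 ]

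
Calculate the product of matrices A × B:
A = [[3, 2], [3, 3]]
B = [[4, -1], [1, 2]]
[[14, 1], [15, 3]]

Matrix multiplication:
C[0][0] = 3×4 + 2×1 = 14
C[0][1] = 3×-1 + 2×2 = 1
C[1][0] = 3×4 + 3×1 = 15
C[1][1] = 3×-1 + 3×2 = 3
Result: [[14, 1], [15, 3]]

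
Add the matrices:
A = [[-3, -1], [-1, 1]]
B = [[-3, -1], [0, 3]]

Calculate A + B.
[[-6, -2], [-1, 4]]

Add corresponding elements:
(-3)+(-3)=-6
(-1)+(-1)=-2
(-1)+(0)=-1
(1)+(3)=4
A + B = [[-6, -2], [-1, 4]]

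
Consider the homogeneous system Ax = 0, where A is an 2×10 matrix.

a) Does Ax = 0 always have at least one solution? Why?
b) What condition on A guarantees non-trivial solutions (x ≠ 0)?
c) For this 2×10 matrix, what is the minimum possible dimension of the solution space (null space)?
a) Yes, x = 0 is always a solution. b) When A has linearly dependent columns (rank < n). c) Minimum nullity = 8.

a) x = 0 satisfies A·0 = 0, so the zero vector is always a solution.
b) Non-trivial solutions exist iff the columns of A are linearly dependent, equivalently rank(A) < n (the number of columns).
c) By rank-nullity, rank(A) + nullity(A) = n = 10. Since A has only 2 rows, rank(A) ≤ 2, so nullity(A) ≥ 10 - 2 = 8.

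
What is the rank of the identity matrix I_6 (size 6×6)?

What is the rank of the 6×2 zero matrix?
rank(I_6) = 6, rank(0) = 0

The identity I_6 has 6 columns that are the standard basis vectors e_1, …, e_6. These are linearly independent, so all 6 columns are pivots and rank(I_6) = 6.
The 6×2 zero matrix has every entry zero, so every row is the zero row and there are no pivots; rank(0) = 0.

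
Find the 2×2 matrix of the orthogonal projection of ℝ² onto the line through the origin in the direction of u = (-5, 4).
[[25/41, -20/41], [-20/41, 16/41]]

The orthogonal projection onto the line spanned by a nonzero vector u = (a, b) has matrix P = (u uᵀ) / (uᵀ u) = (1/(a² + b²)) · [[a², ab], [ab, b²]].
Here u = (-5, 4), so a² + b² = 25 + 16 = 41.
P = (1/41) · [[25, -20], [-20, 16]] = [[25/41, -20/41], [-20/41, 16/41]].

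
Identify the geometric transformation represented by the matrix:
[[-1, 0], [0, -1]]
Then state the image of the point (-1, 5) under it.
rotation by 180° (or reflection through origin); image of (-1, 5) is (1, -5)

This matches the form [[cos θ, -sin θ], [sin θ, cos θ]] of a rotation matrix; reading off cos θ and sin θ gives the angle.
The matrix [[-1, 0], [0, -1]] represents: rotation by 180° (or reflection through origin).
Applying it to (-1, 5): [-1·-1 + 0·5, 0·-1 + -1·5] = (1, -5).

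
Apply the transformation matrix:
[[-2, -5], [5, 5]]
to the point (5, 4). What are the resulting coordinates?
(-30, 45)

Matrix multiplication:
[[-2, -5], [5, 5]] × [5, 4]ᵀ
= [-2×5 + -5×4, 5×5 + 5×4]ᵀ
= [-30.0000, 45.0000]ᵀ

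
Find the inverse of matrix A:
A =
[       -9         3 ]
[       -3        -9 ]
det(A) = 90
A⁻¹ =
[    -1/10     -1/30 ]
[     1/30     -1/10 ]

For a 2×2 matrix A = [[a, b], [c, d]] with det(A) ≠ 0, A⁻¹ = (1/det(A)) * [[d, -b], [-c, a]].
det(A) = (-9)*(-9) - (3)*(-3) = 81 + 9 = 90.
A⁻¹ = (1/90) * [[-9, -3], [3, -9]].
Dividing each entry by 90 and reducing:
A⁻¹ =
[    -1/10     -1/30 ]
[     1/30     -1/10 ]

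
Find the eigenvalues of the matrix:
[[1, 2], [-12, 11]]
λ = 5 and λ = 7

Characteristic equation: det(A - λI) = 0
λ² - (trace)λ + (det) = 0
λ² - (12)λ + (35) = 0
λ² - 12λ + 35 = 0
Solving: λ = 5, 7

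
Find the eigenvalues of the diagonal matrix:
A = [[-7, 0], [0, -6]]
λ₁ = -7, λ₂ = -6

The characteristic polynomial of A is det(A - λI) = (-7 - λ)(-6 - λ) = 0.
The roots are λ = -7 and λ = -6, so the eigenvalues are the diagonal entries.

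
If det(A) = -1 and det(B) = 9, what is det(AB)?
-9

Use the multiplicative property of determinants: det(AB) = det(A)*det(B).
det(AB) = (-1)*(9) = -9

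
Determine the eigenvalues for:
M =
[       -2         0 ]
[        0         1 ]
λ = -2, 1

Solve det(M - λI) = 0. For a 2×2 matrix the characteristic equation is λ² - (trace)λ + det = 0.
trace(M) = a + d = -2 + 1 = -1.
det(M) = a*d - b*c = (-2)*(1) - (0)*(0) = -2 - 0 = -2.
Characteristic equation: λ² - (-1)λ + (-2) = 0.
Discriminant = (-1)² - 4*(-2) = 1 + 8 = 9.
λ = (-1 ± √9) / 2 = (-1 ± 3) / 2 = -2, 1.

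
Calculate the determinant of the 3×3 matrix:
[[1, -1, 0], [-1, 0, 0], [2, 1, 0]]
0

Expansion along first row:
det = 1·det([[0,0],[1,0]]) - -1·det([[-1,0],[2,0]]) + 0·det([[-1,0],[2,1]])
    = 1·(0·0 - 0·1) - -1·(-1·0 - 0·2) + 0·(-1·1 - 0·2)
    = 1·0 - -1·0 + 0·-1
    = 0 + 0 + 0 = 0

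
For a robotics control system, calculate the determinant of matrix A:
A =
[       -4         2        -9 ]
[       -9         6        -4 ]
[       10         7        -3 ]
det(A) = 933

Expand along row 0 (cofactor expansion): det(A) = a*(e*i - f*h) - b*(d*i - f*g) + c*(d*h - e*g), where the 3×3 is [[a, b, c], [d, e, f], [g, h, i]].
Minor M_00 = (6)*(-3) - (-4)*(7) = -18 + 28 = 10.
Minor M_01 = (-9)*(-3) - (-4)*(10) = 27 + 40 = 67.
Minor M_02 = (-9)*(7) - (6)*(10) = -63 - 60 = -123.
det(A) = (-4)*(10) - (2)*(67) + (-9)*(-123) = -40 - 134 + 1107 = 933.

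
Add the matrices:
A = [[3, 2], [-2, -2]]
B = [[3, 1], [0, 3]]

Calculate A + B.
[[6, 3], [-2, 1]]

Add corresponding elements:
(3)+(3)=6
(2)+(1)=3
(-2)+(0)=-2
(-2)+(3)=1
A + B = [[6, 3], [-2, 1]]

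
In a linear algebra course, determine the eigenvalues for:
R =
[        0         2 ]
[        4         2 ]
λ = -2, 4

Solve det(R - λI) = 0. For a 2×2 matrix the characteristic equation is λ² - (trace)λ + det = 0.
trace(R) = a + d = 0 + 2 = 2.
det(R) = a*d - b*c = (0)*(2) - (2)*(4) = 0 - 8 = -8.
Characteristic equation: λ² - (2)λ + (-8) = 0.
Discriminant = (2)² - 4*(-8) = 4 + 32 = 36.
λ = (2 ± √36) / 2 = (2 ± 6) / 2 = -2, 4.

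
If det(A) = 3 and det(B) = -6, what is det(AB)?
-18

Use the multiplicative property of determinants: det(AB) = det(A)*det(B).
det(AB) = (3)*(-6) = -18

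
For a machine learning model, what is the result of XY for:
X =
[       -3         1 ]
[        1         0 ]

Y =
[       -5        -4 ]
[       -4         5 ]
XY =
[       11        17 ]
[       -5        -4 ]

Matrix multiplication: (XY)[i][j] = sum over k of X[i][k] * Y[k][j].
  (XY)[0][0] = (-3)*(-5) + (1)*(-4) = 11
  (XY)[0][1] = (-3)*(-4) + (1)*(5) = 17
  (XY)[1][0] = (1)*(-5) + (0)*(-4) = -5
  (XY)[1][1] = (1)*(-4) + (0)*(5) = -4
XY =
[       11        17 ]
[       -5        -4 ]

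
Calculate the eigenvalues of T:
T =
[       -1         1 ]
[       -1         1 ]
λ = 0, 0

Solve det(T - λI) = 0. For a 2×2 matrix the characteristic equation is λ² - (trace)λ + det = 0.
trace(T) = a + d = -1 + 1 = 0.
det(T) = a*d - b*c = (-1)*(1) - (1)*(-1) = -1 + 1 = 0.
Characteristic equation: λ² - (0)λ + (0) = 0.
Discriminant = (0)² - 4*(0) = 0 - 0 = 0.
λ = (0 ± √0) / 2 = (0 ± 0) / 2 = 0, 0.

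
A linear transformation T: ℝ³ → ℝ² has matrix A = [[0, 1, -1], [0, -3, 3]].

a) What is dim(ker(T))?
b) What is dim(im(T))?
dim(ker) = 2, dim(im) = 1

Observe that row 2 = -3 × row 1 (so the rows are linearly dependent).
Thus rank(A) = 1 (only one linearly independent row).
dim(im(T)) = rank(A) = 1.
By the rank-nullity theorem applied to T: ℝ³ → ℝ², rank(A) + nullity(A) = 3 (the domain dimension), so dim(ker(T)) = 3 - 1 = 2.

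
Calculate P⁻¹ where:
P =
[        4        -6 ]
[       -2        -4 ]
det(P) = -28
P⁻¹ =
[      1/7     -3/14 ]
[    -1/14      -1/7 ]

For a 2×2 matrix P = [[a, b], [c, d]] with det(P) ≠ 0, P⁻¹ = (1/det(P)) * [[d, -b], [-c, a]].
det(P) = (4)*(-4) - (-6)*(-2) = -16 - 12 = -28.
P⁻¹ = (1/-28) * [[-4, 6], [2, 4]].
Dividing each entry by -28 and reducing:
P⁻¹ =
[      1/7     -3/14 ]
[    -1/14      -1/7 ]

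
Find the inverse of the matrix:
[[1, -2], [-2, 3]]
[[-3, -2], [-2, -1]]

For [[a,b],[c,d]], inverse = (1/det)·[[d,-b],[-c,a]]
det = 1·3 - -2·-2 = -1
Inverse = (1/-1)·[[3, 2], [2, 1]]
        = [[-3, -2], [-2, -1]]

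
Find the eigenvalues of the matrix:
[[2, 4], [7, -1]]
λ = -5 and λ = 6

Characteristic equation: det(A - λI) = 0
λ² - (trace)λ + (det) = 0
λ² - (1)λ + (-30) = 0
λ² - 1λ - 30 = 0
Solving: λ = -5, 6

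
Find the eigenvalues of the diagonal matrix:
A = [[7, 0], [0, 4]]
λ₁ = 7, λ₂ = 4

The characteristic polynomial of A is det(A - λI) = (7 - λ)(4 - λ) = 0.
The roots are λ = 7 and λ = 4, so the eigenvalues are the diagonal entries.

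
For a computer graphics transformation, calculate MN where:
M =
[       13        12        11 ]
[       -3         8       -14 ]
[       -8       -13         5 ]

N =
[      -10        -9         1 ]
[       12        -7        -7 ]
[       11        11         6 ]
MN =
[      135       -80        -5 ]
[      -28      -183      -143 ]
[      -21       218       113 ]

Matrix multiplication: (MN)[i][j] = sum over k of M[i][k] * N[k][j].
  (MN)[0][0] = (13)*(-10) + (12)*(12) + (11)*(11) = 135
  (MN)[0][1] = (13)*(-9) + (12)*(-7) + (11)*(11) = -80
  (MN)[0][2] = (13)*(1) + (12)*(-7) + (11)*(6) = -5
  (MN)[1][0] = (-3)*(-10) + (8)*(12) + (-14)*(11) = -28
  (MN)[1][1] = (-3)*(-9) + (8)*(-7) + (-14)*(11) = -183
  (MN)[1][2] = (-3)*(1) + (8)*(-7) + (-14)*(6) = -143
  (MN)[2][0] = (-8)*(-10) + (-13)*(12) + (5)*(11) = -21
  (MN)[2][1] = (-8)*(-9) + (-13)*(-7) + (5)*(11) = 218
  (MN)[2][2] = (-8)*(1) + (-13)*(-7) + (5)*(6) = 113
MN =
[      135       -80        -5 ]
[      -28      -183      -143 ]
[      -21       218       113 ]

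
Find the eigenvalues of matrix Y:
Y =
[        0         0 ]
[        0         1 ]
λ = 0, 1

Solve det(Y - λI) = 0. For a 2×2 matrix the characteristic equation is λ² - (trace)λ + det = 0.
trace(Y) = a + d = 0 + 1 = 1.
det(Y) = a*d - b*c = (0)*(1) - (0)*(0) = 0 - 0 = 0.
Characteristic equation: λ² - (1)λ + (0) = 0.
Discriminant = (1)² - 4*(0) = 1 - 0 = 1.
λ = (1 ± √1) / 2 = (1 ± 1) / 2 = 0, 1.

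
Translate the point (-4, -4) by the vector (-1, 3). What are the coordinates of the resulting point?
(-5, -1)

Translation by (-1, 3):
x' = -4 + -1 = -5
y' = -4 + 3 = -1
Homogeneous matrix: [[1, 0, -1], [0, 1, 3], [0, 0, 1]]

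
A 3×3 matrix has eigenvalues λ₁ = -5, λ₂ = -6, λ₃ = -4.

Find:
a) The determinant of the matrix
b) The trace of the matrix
det = -120, trace = -15

Two standard eigenvalue identities:
- det(A) equals the product of the eigenvalues (counted with multiplicity).
- trace(A) equals the sum of the eigenvalues.
det(A) = (-5)*(-6)*(-4) = -120.
trace(A) = -5 - 6 - 4 = -15.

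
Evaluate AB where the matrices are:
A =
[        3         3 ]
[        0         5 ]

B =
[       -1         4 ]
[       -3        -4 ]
AB =
[      -12         0 ]
[      -15       -20 ]

Matrix multiplication: (AB)[i][j] = sum over k of A[i][k] * B[k][j].
  (AB)[0][0] = (3)*(-1) + (3)*(-3) = -12
  (AB)[0][1] = (3)*(4) + (3)*(-4) = 0
  (AB)[1][0] = (0)*(-1) + (5)*(-3) = -15
  (AB)[1][1] = (0)*(4) + (5)*(-4) = -20
AB =
[      -12         0 ]
[      -15       -20 ]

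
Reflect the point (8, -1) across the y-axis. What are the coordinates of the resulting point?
(-8, -1)

Reflection across y-axis: (8, -1) → (-8, -1)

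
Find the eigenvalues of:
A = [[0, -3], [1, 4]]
λ = 1, 3

Solve det(A - λI) = 0. For a 2×2 matrix this is λ² - (trace)λ + det = 0.
trace(A) = 0 + 4 = 4.
det(A) = (0)*(4) - (-3)*(1) = 0 + 3 = 3.
Characteristic equation: λ² - (4)λ + (3) = 0.
Discriminant: (4)² - 4*(3) = 16 - 12 = 4.
Roots: λ = (4 ± √4) / 2 = 1, 3.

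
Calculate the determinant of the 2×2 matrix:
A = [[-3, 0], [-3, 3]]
-9

For A = [[a, b], [c, d]], det(A) = a*d - b*c.
det(A) = (-3)*(3) - (0)*(-3) = -9 - 0 = -9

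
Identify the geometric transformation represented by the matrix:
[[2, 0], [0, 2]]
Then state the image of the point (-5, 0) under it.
uniform scaling by factor 2; image of (-5, 0) is (-10, 0)

This is a diagonal matrix with equal entries 2, so it scales both axes by the same factor 2.
The matrix [[2, 0], [0, 2]] represents: uniform scaling by factor 2.
Applying it to (-5, 0): [2·-5 + 0·0, 0·-5 + 2·0] = (-10, 0).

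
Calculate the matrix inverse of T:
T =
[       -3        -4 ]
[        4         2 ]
det(T) = 10
T⁻¹ =
[      1/5       2/5 ]
[     -2/5     -3/10 ]

For a 2×2 matrix T = [[a, b], [c, d]] with det(T) ≠ 0, T⁻¹ = (1/det(T)) * [[d, -b], [-c, a]].
det(T) = (-3)*(2) - (-4)*(4) = -6 + 16 = 10.
T⁻¹ = (1/10) * [[2, 4], [-4, -3]].
Dividing each entry by 10 and reducing:
T⁻¹ =
[      1/5       2/5 ]
[     -2/5     -3/10 ]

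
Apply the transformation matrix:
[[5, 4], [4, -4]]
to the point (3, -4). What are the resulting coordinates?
(-1, 28)

Matrix multiplication:
[[5, 4], [4, -4]] × [3, -4]ᵀ
= [5×3 + 4×-4, 4×3 + -4×-4]ᵀ
= [-1.0000, 28.0000]ᵀ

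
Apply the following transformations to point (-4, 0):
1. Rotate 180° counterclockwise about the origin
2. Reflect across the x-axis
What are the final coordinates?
(4, 0)

Step 1: Rotate 180° → (4, 0)
Step 2: Reflect across the x-axis → (4, 0)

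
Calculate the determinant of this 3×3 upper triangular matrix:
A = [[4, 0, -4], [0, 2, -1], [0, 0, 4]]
32

The determinant of a triangular matrix is the product of its diagonal entries (the off-diagonal entries above the diagonal do not affect it).
det(A) = (4) * (2) * (4) = 32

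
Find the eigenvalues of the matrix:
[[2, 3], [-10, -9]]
λ = -4 and λ = -3

Characteristic equation: det(A - λI) = 0
λ² - (trace)λ + (det) = 0
λ² - (-7)λ + (12) = 0
λ² + 7λ + 12 = 0
Solving: λ = -4, -3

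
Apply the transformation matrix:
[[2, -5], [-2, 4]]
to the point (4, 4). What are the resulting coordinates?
(-12, 8)

Matrix multiplication:
[[2, -5], [-2, 4]] × [4, 4]ᵀ
= [2×4 + -5×4, -2×4 + 4×4]ᵀ
= [-12.0000, 8.0000]ᵀ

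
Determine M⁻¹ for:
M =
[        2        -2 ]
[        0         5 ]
det(M) = 10
M⁻¹ =
[      1/2       1/5 ]
[        0       1/5 ]

For a 2×2 matrix M = [[a, b], [c, d]] with det(M) ≠ 0, M⁻¹ = (1/det(M)) * [[d, -b], [-c, a]].
det(M) = (2)*(5) - (-2)*(0) = 10 - 0 = 10.
M⁻¹ = (1/10) * [[5, 2], [0, 2]].
Dividing each entry by 10 and reducing:
M⁻¹ =
[      1/2       1/5 ]
[        0       1/5 ]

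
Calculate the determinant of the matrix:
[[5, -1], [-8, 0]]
-8

For a 2×2 matrix [[a, b], [c, d]], det = ad - bc
det = (5)(0) - (-1)(-8) = 0 - 8 = -8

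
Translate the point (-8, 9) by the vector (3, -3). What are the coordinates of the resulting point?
(-5, 6)

Translation by (3, -3):
x' = -8 + 3 = -5
y' = 9 + -3 = 6
Homogeneous matrix: [[1, 0, 3], [0, 1, -3], [0, 0, 1]]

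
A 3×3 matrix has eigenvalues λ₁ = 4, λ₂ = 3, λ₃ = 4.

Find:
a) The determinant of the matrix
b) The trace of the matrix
det = 48, trace = 11

Two standard eigenvalue identities:
- det(A) equals the product of the eigenvalues (counted with multiplicity).
- trace(A) equals the sum of the eigenvalues.
det(A) = (4)*(3)*(4) = 48.
trace(A) = 4 + 3 + 4 = 11.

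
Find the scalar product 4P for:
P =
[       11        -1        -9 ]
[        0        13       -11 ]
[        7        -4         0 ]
4P =
[       44        -4       -36 ]
[        0        52       -44 ]
[       28       -16         0 ]

Scalar multiplication is elementwise: (4P)[i][j] = 4 * P[i][j].
  (4P)[0][0] = 4 * (11) = 44
  (4P)[0][1] = 4 * (-1) = -4
  (4P)[0][2] = 4 * (-9) = -36
  (4P)[1][0] = 4 * (0) = 0
  (4P)[1][1] = 4 * (13) = 52
  (4P)[1][2] = 4 * (-11) = -44
  (4P)[2][0] = 4 * (7) = 28
  (4P)[2][1] = 4 * (-4) = -16
  (4P)[2][2] = 4 * (0) = 0
4P =
[       44        -4       -36 ]
[        0        52       -44 ]
[       28       -16         0 ]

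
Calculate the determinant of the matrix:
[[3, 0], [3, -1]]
-3

For a 2×2 matrix [[a, b], [c, d]], det = ad - bc
det = (3)(-1) - (0)(3) = -3 - 0 = -3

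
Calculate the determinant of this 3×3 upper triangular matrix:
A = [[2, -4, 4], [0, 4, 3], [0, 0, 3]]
24

The determinant of a triangular matrix is the product of its diagonal entries (the off-diagonal entries above the diagonal do not affect it).
det(A) = (2) * (4) * (3) = 24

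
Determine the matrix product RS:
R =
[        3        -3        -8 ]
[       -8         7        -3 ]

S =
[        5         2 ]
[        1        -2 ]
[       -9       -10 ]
RS =
[       84        92 ]
[       -6         0 ]

Matrix multiplication: (RS)[i][j] = sum over k of R[i][k] * S[k][j].
  (RS)[0][0] = (3)*(5) + (-3)*(1) + (-8)*(-9) = 84
  (RS)[0][1] = (3)*(2) + (-3)*(-2) + (-8)*(-10) = 92
  (RS)[1][0] = (-8)*(5) + (7)*(1) + (-3)*(-9) = -6
  (RS)[1][1] = (-8)*(2) + (7)*(-2) + (-3)*(-10) = 0
RS =
[       84        92 ]
[       -6         0 ]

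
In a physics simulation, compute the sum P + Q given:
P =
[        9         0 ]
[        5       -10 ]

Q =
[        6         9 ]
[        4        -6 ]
P + Q =
[       15         9 ]
[        9       -16 ]

Matrix addition is elementwise: (P+Q)[i][j] = P[i][j] + Q[i][j].
  (P+Q)[0][0] = (9) + (6) = 15
  (P+Q)[0][1] = (0) + (9) = 9
  (P+Q)[1][0] = (5) + (4) = 9
  (P+Q)[1][1] = (-10) + (-6) = -16
P + Q =
[       15         9 ]
[        9       -16 ]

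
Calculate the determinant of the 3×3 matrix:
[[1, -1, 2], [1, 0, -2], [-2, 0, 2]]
-2

Expansion along first row:
det = 1·det([[0,-2],[0,2]]) - -1·det([[1,-2],[-2,2]]) + 2·det([[1,0],[-2,0]])
    = 1·(0·2 - -2·0) - -1·(1·2 - -2·-2) + 2·(1·0 - 0·-2)
    = 1·0 - -1·-2 + 2·0
    = 0 + -2 + 0 = -2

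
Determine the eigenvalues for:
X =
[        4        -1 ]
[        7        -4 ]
λ = -3, 3

Solve det(X - λI) = 0. For a 2×2 matrix the characteristic equation is λ² - (trace)λ + det = 0.
trace(X) = a + d = 4 - 4 = 0.
det(X) = a*d - b*c = (4)*(-4) - (-1)*(7) = -16 + 7 = -9.
Characteristic equation: λ² - (0)λ + (-9) = 0.
Discriminant = (0)² - 4*(-9) = 0 + 36 = 36.
λ = (0 ± √36) / 2 = (0 ± 6) / 2 = -3, 3.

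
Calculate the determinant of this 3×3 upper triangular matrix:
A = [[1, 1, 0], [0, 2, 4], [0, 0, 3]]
6

The determinant of a triangular matrix is the product of its diagonal entries (the off-diagonal entries above the diagonal do not affect it).
det(A) = (1) * (2) * (3) = 6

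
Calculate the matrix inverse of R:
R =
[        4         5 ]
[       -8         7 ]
det(R) = 68
R⁻¹ =
[     7/68     -5/68 ]
[     2/17      1/17 ]

For a 2×2 matrix R = [[a, b], [c, d]] with det(R) ≠ 0, R⁻¹ = (1/det(R)) * [[d, -b], [-c, a]].
det(R) = (4)*(7) - (5)*(-8) = 28 + 40 = 68.
R⁻¹ = (1/68) * [[7, -5], [8, 4]].
Dividing each entry by 68 and reducing:
R⁻¹ =
[     7/68     -5/68 ]
[     2/17      1/17 ]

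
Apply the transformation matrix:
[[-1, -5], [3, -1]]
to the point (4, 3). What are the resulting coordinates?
(-19, 9)

Matrix multiplication:
[[-1, -5], [3, -1]] × [4, 3]ᵀ
= [-1×4 + -5×3, 3×4 + -1×3]ᵀ
= [-19.0000, 9.0000]ᵀ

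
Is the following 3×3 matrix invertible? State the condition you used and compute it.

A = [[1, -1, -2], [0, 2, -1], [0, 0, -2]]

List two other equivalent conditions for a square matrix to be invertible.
Yes, invertible; det(A) = -4 ≠ 0. Equivalent conditions: rank(A) = 3; Ax = 0 has only the trivial solution; 0 is not an eigenvalue; the columns of A are linearly independent.

To check invertibility, compute det(A).
The given matrix is triangular, so det(A) equals the product of its diagonal entries = -4 ≠ 0.
Since det(A) ≠ 0, A is invertible.
Equivalent conditions for a square matrix A to be invertible:
- rank(A) = 3 (full rank).
- The homogeneous system Ax = 0 has only the trivial solution x = 0.
- 0 is not an eigenvalue of A.
- The columns (equivalently rows) of A are linearly independent.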